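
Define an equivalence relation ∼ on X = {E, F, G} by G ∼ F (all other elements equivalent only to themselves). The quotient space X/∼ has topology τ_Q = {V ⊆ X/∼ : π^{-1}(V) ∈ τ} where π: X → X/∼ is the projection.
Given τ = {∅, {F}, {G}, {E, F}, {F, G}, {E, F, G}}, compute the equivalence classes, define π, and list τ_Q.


X/∼ = {[E], [F=G]}; |τ_Q| = 3.

Equivalence classes: [E], [F=G].
Quotient map π: X → X/∼ sends E ↦ [E], F ↦ [F=G], G ↦ [F=G].
For each subset V ⊆ X/∼, compute π^{-1}(V) ⊆ X and check whether π^{-1}(V) ∈ τ. V is open in τ_Q iff π^{-1}(V) ∈ τ.
  V = {}: π^{-1}(V) = ∅ ∈ τ ✓.
  V = {[E]}: π^{-1}(V) = {E} ∉ τ ✗.
  V = {[F=G]}: π^{-1}(V) = {F, G} ∈ τ ✓.
  V = {[E], [F=G]}: π^{-1}(V) = {E, F, G} ∈ τ ✓.
Open sets in the quotient: τ_Q = {{}, {[F=G]}, {[E], [F=G]}} (3 elements).


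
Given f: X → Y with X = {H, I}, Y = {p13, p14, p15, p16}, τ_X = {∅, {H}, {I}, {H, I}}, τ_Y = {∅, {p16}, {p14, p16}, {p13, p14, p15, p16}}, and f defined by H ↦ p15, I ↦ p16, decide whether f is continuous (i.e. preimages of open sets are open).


f IS continuous.

Compute f^{-1}(U) for each U ∈ τ_Y:
  U = ∅: f^{-1}(U) = ∅ ∈ τ_X ✓.
  U = {p16}: f^{-1}(U) = {I} ∈ τ_X ✓.
  U = {p14, p16}: f^{-1}(U) = {I} ∈ τ_X ✓.
  U = {p13, p14, p15, p16}: f^{-1}(U) = {H, I} ∈ τ_X ✓.
Every preimage lies in τ_X, so f IS continuous.


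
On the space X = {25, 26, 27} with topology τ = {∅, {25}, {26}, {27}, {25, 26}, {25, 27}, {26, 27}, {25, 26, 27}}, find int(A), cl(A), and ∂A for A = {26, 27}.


int(A) = {26, 27}, cl(A) = {26, 27}, ∂A = ∅.

Closed sets in (X, τ) are complements of opens:
  closed(X, τ) = {∅, {25}, {26}, {27}, {25, 26}, {25, 27}, {26, 27}, {25, 26, 27}}.
int(A) = ⋃ {U ∈ τ : U ⊆ A}. Opens contained in A: ∅, {26}, {27}, {26, 27}.
Taking the union of these: int(A) = {26, 27}.
cl(A) = ⋂ {C closed : A ⊆ C}. Closed sets containing A: {26, 27}, {25, 26, 27}.
Intersecting these: cl(A) = {26, 27}.
∂A = cl(A) ∖ int(A) = {26, 27} ∖ {26, 27} = ∅.


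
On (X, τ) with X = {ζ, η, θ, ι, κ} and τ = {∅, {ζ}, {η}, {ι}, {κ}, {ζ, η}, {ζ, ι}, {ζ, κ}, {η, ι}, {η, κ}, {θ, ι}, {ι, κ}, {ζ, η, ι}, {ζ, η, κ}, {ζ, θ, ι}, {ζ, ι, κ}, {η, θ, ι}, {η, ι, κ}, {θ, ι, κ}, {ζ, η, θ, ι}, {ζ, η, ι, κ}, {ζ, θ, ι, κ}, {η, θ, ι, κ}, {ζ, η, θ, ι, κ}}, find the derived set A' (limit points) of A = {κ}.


A' = ∅

For each x ∈ X, list the open sets U ∈ τ with x ∈ U, then check whether U ∩ (A ∖ {x}) ≠ ∅ for every such U.
  x = ζ: open {ζ} ∋ x has {ζ} ∩ (A ∖ {ζ}) = ∅, so x is NOT a limit point.
  x = η: open {η} ∋ x has {η} ∩ (A ∖ {η}) = ∅, so x is NOT a limit point.
  x = θ: open {θ, ι} ∋ x has {θ, ι} ∩ (A ∖ {θ}) = ∅, so x is NOT a limit point.
  x = ι: open {ι} ∋ x has {ι} ∩ (A ∖ {ι}) = ∅, so x is NOT a limit point.
  x = κ: open {κ} ∋ x has {κ} ∩ (A ∖ {κ}) = ∅, so x is NOT a limit point.
Collecting: A' = ∅.


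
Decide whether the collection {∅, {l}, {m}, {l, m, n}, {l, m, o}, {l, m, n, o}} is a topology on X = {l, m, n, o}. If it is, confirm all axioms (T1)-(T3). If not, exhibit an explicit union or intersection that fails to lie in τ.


τ is NOT a topology on X.

Axiom (T1): ∅ ∈ τ? Yes; X ∈ τ? Yes.
Axiom (T2/T3): check pairwise unions and intersections of members of τ.
Counterexample for (T2): {l} ∪ {m} = {l, m} ∉ τ. Therefore τ is NOT a topology.


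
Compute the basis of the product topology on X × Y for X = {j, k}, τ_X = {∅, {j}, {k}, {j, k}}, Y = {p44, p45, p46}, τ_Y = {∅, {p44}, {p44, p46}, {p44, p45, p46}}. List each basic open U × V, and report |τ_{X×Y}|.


Basis B = {∅ × ∅, {j} × {p44}, {k} × {p44}, {j} × {p44, p46}, {j, k} × {p44}, {k} × {p44, p46}, {j} × {p44, p45, p46}, {k} × {p44, p45, p46}, {j, k} × {p44, p46}, {j, k} × {p44, p45, p46}}; |τ_{X×Y}| = 16.

Enumerate products U × V with U ∈ τ_X, V ∈ τ_Y (deduplicated):
  ∅ × ∅ = {} (∅)
  {j} × {p44} = {(j,p44)}
  {k} × {p44} = {(k,p44)}
  {j} × {p44, p46} = {(j,p44), (j,p46)}
  {j, k} × {p44} = {(j,p44), (k,p44)}
  {k} × {p44, p46} = {(k,p44), (k,p46)}
  {j} × {p44, p45, p46} = {(j,p44), (j,p45), (j,p46)}
  {k} × {p44, p45, p46} = {(k,p44), (k,p45), (k,p46)}
  {j, k} × {p44, p46} = {(j,p44), (j,p46), (k,p44), (k,p46)}
  {j, k} × {p44, p45, p46} = {(j,p44), (j,p45), (j,p46), (k,p44), (k,p45), (k,p46)}
These 10 distinct sets form the basis B.
Close under arbitrary unions to get τ_{X×Y}; counting gives |τ_{X×Y}| = 16.


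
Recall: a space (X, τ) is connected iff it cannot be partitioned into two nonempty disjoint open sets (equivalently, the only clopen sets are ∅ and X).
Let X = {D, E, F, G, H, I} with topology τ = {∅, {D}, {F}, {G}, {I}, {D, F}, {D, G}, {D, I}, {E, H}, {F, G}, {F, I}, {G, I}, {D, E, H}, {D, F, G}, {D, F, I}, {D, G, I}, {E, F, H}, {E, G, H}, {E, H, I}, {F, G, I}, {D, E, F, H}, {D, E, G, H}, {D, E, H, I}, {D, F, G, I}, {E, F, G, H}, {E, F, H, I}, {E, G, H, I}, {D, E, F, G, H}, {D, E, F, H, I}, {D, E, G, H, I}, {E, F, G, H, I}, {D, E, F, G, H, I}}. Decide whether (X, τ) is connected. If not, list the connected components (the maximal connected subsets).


(X, τ) is disconnected; components = [{D}, {F}, {G}, {I}, {E, H}].

Find clopen sets (U ∈ τ with X ∖ U ∈ τ):
  U = ∅, X ∖ U = {D, E, F, G, H, I} — both open, so U is clopen.
  U = {D}, X ∖ U = {E, F, G, H, I} — both open, so U is clopen.
  U = {F}, X ∖ U = {D, E, G, H, I} — both open, so U is clopen.
  U = {G}, X ∖ U = {D, E, F, H, I} — both open, so U is clopen.
  U = {I}, X ∖ U = {D, E, F, G, H} — both open, so U is clopen.
  U = {D, F}, X ∖ U = {E, G, H, I} — both open, so U is clopen.
  U = {D, G}, X ∖ U = {E, F, H, I} — both open, so U is clopen.
  U = {D, I}, X ∖ U = {E, F, G, H} — both open, so U is clopen.
  U = {E, H}, X ∖ U = {D, F, G, I} — both open, so U is clopen.
  U = {F, G}, X ∖ U = {D, E, H, I} — both open, so U is clopen.
  U = {F, I}, X ∖ U = {D, E, G, H} — both open, so U is clopen.
  U = {G, I}, X ∖ U = {D, E, F, H} — both open, so U is clopen.
  U = {D, E, H}, X ∖ U = {F, G, I} — both open, so U is clopen.
  U = {D, F, G}, X ∖ U = {E, H, I} — both open, so U is clopen.
  U = {D, F, I}, X ∖ U = {E, G, H} — both open, so U is clopen.
  U = {D, G, I}, X ∖ U = {E, F, H} — both open, so U is clopen.
  U = {E, F, H}, X ∖ U = {D, G, I} — both open, so U is clopen.
  U = {E, G, H}, X ∖ U = {D, F, I} — both open, so U is clopen.
  U = {E, H, I}, X ∖ U = {D, F, G} — both open, so U is clopen.
  U = {F, G, I}, X ∖ U = {D, E, H} — both open, so U is clopen.
  U = {D, E, F, H}, X ∖ U = {G, I} — both open, so U is clopen.
  U = {D, E, G, H}, X ∖ U = {F, I} — both open, so U is clopen.
  U = {D, E, H, I}, X ∖ U = {F, G} — both open, so U is clopen.
  U = {D, F, G, I}, X ∖ U = {E, H} — both open, so U is clopen.
  U = {E, F, G, H}, X ∖ U = {D, I} — both open, so U is clopen.
  U = {E, F, H, I}, X ∖ U = {D, G} — both open, so U is clopen.
  U = {E, G, H, I}, X ∖ U = {D, F} — both open, so U is clopen.
  U = {D, E, F, G, H}, X ∖ U = {I} — both open, so U is clopen.
  U = {D, E, F, H, I}, X ∖ U = {G} — both open, so U is clopen.
  U = {D, E, G, H, I}, X ∖ U = {F} — both open, so U is clopen.
  U = {E, F, G, H, I}, X ∖ U = {D} — both open, so U is clopen.
  U = {D, E, F, G, H, I}, X ∖ U = ∅ — both open, so U is clopen.
Nontrivial clopen(s) exist: e.g. {D, E, G, H}. So (X, τ) is disconnected.
Compute connected components by grouping points that agree on all clopens:
  component: {D}
  component: {F}
  component: {G}
  component: {I}
  component: {E, H}


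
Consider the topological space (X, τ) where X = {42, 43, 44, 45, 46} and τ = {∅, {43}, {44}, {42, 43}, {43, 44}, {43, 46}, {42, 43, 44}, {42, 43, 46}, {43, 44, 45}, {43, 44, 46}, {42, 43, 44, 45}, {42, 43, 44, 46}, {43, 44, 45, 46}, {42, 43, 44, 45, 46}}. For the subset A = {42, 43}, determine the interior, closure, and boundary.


int(A) = {42, 43}, cl(A) = {42, 43, 45, 46}, ∂A = {45, 46}.

Closed sets in (X, τ) are complements of opens:
  closed(X, τ) = {∅, {42}, {45}, {46}, {42, 45}, {42, 46}, {44, 45}, {45, 46}, {42, 44, 45}, {42, 45, 46}, {44, 45, 46}, {42, 43, 45, 46}, {42, 44, 45, 46}, {42, 43, 44, 45, 46}}.
int(A) = ⋃ {U ∈ τ : U ⊆ A}. Opens contained in A: ∅, {43}, {42, 43}.
Taking the union of these: int(A) = {42, 43}.
cl(A) = ⋂ {C closed : A ⊆ C}. Closed sets containing A: {42, 43, 45, 46}, {42, 43, 44, 45, 46}.
Intersecting these: cl(A) = {42, 43, 45, 46}.
∂A = cl(A) ∖ int(A) = {42, 43, 45, 46} ∖ {42, 43} = {45, 46}.


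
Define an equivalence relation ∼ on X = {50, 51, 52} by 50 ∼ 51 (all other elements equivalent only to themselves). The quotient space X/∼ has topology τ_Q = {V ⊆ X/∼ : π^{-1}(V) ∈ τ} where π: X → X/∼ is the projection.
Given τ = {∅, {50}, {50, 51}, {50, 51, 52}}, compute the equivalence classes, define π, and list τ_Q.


X/∼ = {[50=51], [52]}; |τ_Q| = 3.

Equivalence classes: [50=51], [52].
Quotient map π: X → X/∼ sends 50 ↦ [50=51], 51 ↦ [50=51], 52 ↦ [52].
For each subset V ⊆ X/∼, compute π^{-1}(V) ⊆ X and check whether π^{-1}(V) ∈ τ. V is open in τ_Q iff π^{-1}(V) ∈ τ.
  V = {}: π^{-1}(V) = ∅ ∈ τ ✓.
  V = {[50=51]}: π^{-1}(V) = {50, 51} ∈ τ ✓.
  V = {[52]}: π^{-1}(V) = {52} ∉ τ ✗.
  V = {[50=51], [52]}: π^{-1}(V) = {50, 51, 52} ∈ τ ✓.
Open sets in the quotient: τ_Q = {{}, {[50=51]}, {[50=51], [52]}} (3 elements).


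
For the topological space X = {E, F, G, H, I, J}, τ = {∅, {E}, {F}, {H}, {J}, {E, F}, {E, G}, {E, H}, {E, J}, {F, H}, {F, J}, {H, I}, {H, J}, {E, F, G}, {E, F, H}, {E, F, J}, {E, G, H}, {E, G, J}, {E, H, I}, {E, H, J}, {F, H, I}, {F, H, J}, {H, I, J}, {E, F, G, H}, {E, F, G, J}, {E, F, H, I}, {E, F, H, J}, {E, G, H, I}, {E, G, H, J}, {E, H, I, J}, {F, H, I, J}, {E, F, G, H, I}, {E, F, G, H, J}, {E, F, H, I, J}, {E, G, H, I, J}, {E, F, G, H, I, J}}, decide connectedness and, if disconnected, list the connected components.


(X, τ) is disconnected; components = [{F}, {J}, {E, G}, {H, I}].

Find clopen sets (U ∈ τ with X ∖ U ∈ τ):
  U = ∅, X ∖ U = {E, F, G, H, I, J} — both open, so U is clopen.
  U = {F}, X ∖ U = {E, G, H, I, J} — both open, so U is clopen.
  U = {J}, X ∖ U = {E, F, G, H, I} — both open, so U is clopen.
  U = {E, G}, X ∖ U = {F, H, I, J} — both open, so U is clopen.
  U = {F, J}, X ∖ U = {E, G, H, I} — both open, so U is clopen.
  U = {H, I}, X ∖ U = {E, F, G, J} — both open, so U is clopen.
  U = {E, F, G}, X ∖ U = {H, I, J} — both open, so U is clopen.
  U = {E, G, J}, X ∖ U = {F, H, I} — both open, so U is clopen.
  U = {F, H, I}, X ∖ U = {E, G, J} — both open, so U is clopen.
  U = {H, I, J}, X ∖ U = {E, F, G} — both open, so U is clopen.
  U = {E, F, G, J}, X ∖ U = {H, I} — both open, so U is clopen.
  U = {E, G, H, I}, X ∖ U = {F, J} — both open, so U is clopen.
  U = {F, H, I, J}, X ∖ U = {E, G} — both open, so U is clopen.
  U = {E, F, G, H, I}, X ∖ U = {J} — both open, so U is clopen.
  U = {E, G, H, I, J}, X ∖ U = {F} — both open, so U is clopen.
  U = {E, F, G, H, I, J}, X ∖ U = ∅ — both open, so U is clopen.
Nontrivial clopen(s) exist: e.g. {F, H, I, J}. So (X, τ) is disconnected.
Compute connected components by grouping points that agree on all clopens:
  component: {F}
  component: {J}
  component: {E, G}
  component: {H, I}


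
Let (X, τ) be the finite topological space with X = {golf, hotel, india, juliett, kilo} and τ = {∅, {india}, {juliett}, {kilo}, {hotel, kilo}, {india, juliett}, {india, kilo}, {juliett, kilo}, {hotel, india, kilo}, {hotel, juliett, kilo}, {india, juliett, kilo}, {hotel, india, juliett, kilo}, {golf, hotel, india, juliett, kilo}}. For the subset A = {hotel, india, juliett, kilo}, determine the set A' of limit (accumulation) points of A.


A' = {golf, hotel}

For each x ∈ X, list the open sets U ∈ τ with x ∈ U, then check whether U ∩ (A ∖ {x}) ≠ ∅ for every such U.
  x = golf: opens ∋ x are {golf, hotel, india, juliett, kilo}; each meets A ∖ {golf}, so x IS a limit point.
  x = hotel: opens ∋ x are {hotel, kilo}, {hotel, india, kilo}, {hotel, juliett, kilo}, {hotel, india, juliett, kilo}, {golf, hotel, india, juliett, kilo}; each meets A ∖ {hotel}, so x IS a limit point.
  x = india: open {india} ∋ x has {india} ∩ (A ∖ {india}) = ∅, so x is NOT a limit point.
  x = juliett: open {juliett} ∋ x has {juliett} ∩ (A ∖ {juliett}) = ∅, so x is NOT a limit point.
  x = kilo: open {kilo} ∋ x has {kilo} ∩ (A ∖ {kilo}) = ∅, so x is NOT a limit point.
Collecting: A' = {golf, hotel}.


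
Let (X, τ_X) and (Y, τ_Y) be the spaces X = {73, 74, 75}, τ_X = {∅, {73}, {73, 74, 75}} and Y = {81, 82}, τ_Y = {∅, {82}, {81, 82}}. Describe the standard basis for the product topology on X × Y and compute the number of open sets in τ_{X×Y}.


Basis B = {∅ × ∅, {73} × {82}, {73} × {81, 82}, {73, 74, 75} × {82}, {73, 74, 75} × {81, 82}}; |τ_{X×Y}| = 6.

Enumerate products U × V with U ∈ τ_X, V ∈ τ_Y (deduplicated):
  ∅ × ∅ = {} (∅)
  {73} × {82} = {(73,82)}
  {73} × {81, 82} = {(73,81), (73,82)}
  {73, 74, 75} × {82} = {(73,82), (74,82), (75,82)}
  {73, 74, 75} × {81, 82} = {(73,81), (73,82), (74,81), (74,82), (75,81), (75,82)}
These 5 distinct sets form the basis B.
Close under arbitrary unions to get τ_{X×Y}; counting gives |τ_{X×Y}| = 6.


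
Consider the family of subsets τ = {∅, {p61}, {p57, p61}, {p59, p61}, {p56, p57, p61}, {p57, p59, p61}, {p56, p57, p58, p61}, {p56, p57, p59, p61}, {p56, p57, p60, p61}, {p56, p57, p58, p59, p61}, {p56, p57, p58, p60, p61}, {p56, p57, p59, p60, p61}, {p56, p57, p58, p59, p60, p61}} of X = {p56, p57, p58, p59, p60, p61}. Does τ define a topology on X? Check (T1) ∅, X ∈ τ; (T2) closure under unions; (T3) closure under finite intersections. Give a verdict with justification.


τ IS a topology on X.

Axiom (T1): ∅ ∈ τ? Yes; X ∈ τ? Yes.
Axiom (T2/T3): check pairwise unions and intersections of members of τ.
All pairwise intersections and unions checked — each lies in τ. Therefore τ satisfies (T1), (T2), (T3): it IS a topology on X.


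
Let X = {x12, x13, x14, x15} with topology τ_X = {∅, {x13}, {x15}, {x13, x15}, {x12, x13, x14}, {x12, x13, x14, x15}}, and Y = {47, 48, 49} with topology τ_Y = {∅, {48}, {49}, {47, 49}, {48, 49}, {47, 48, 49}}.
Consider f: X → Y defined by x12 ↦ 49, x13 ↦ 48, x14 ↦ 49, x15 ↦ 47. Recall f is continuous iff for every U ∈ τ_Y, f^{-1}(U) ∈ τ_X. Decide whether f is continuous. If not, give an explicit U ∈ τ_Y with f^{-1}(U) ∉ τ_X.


f is NOT continuous.

Compute f^{-1}(U) for each U ∈ τ_Y:
  U = ∅: f^{-1}(U) = ∅ ∈ τ_X ✓.
  U = {48}: f^{-1}(U) = {x13} ∈ τ_X ✓.
  U = {49}: f^{-1}(U) = {x12, x14} ∉ τ_X ✗.
  U = {47, 49}: f^{-1}(U) = {x12, x14, x15} ∉ τ_X ✗.
  U = {48, 49}: f^{-1}(U) = {x12, x13, x14} ∈ τ_X ✓.
  U = {47, 48, 49}: f^{-1}(U) = {x12, x13, x14, x15} ∈ τ_X ✓.
Found U = {49} with f^{-1}(U) = {x12, x14} not in τ_X. Therefore f is NOT continuous.


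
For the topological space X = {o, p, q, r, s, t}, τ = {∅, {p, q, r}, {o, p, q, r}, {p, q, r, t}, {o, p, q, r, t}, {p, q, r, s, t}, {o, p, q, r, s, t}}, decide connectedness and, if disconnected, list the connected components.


(X, τ) is connected.

Find clopen sets (U ∈ τ with X ∖ U ∈ τ):
  U = ∅, X ∖ U = {o, p, q, r, s, t} — both open, so U is clopen.
  U = {o, p, q, r, s, t}, X ∖ U = ∅ — both open, so U is clopen.
Only trivial clopens (∅ and X) exist, so (X, τ) is connected.
Compute connected components by grouping points that agree on all clopens:
  component: {o, p, q, r, s, t}


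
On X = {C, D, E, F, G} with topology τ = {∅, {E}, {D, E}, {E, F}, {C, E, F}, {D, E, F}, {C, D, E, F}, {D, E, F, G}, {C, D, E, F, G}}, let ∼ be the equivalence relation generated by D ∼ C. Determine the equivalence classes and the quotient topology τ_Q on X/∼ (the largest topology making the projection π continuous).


X/∼ = {[C=D], [E], [F], [G]}; |τ_Q| = 5.

Equivalence classes: [C=D], [E], [F], [G].
Quotient map π: X → X/∼ sends C ↦ [C=D], D ↦ [C=D], E ↦ [E], F ↦ [F], G ↦ [G].
For each subset V ⊆ X/∼, compute π^{-1}(V) ⊆ X and check whether π^{-1}(V) ∈ τ. V is open in τ_Q iff π^{-1}(V) ∈ τ.
  V = {}: π^{-1}(V) = ∅ ∈ τ ✓.
  V = {[C=D]}: π^{-1}(V) = {C, D} ∉ τ ✗.
  V = {[E]}: π^{-1}(V) = {E} ∈ τ ✓.
  V = {[C=D], [E]}: π^{-1}(V) = {C, D, E} ∉ τ ✗.
  V = {[F]}: π^{-1}(V) = {F} ∉ τ ✗.
  V = {[C=D], [F]}: π^{-1}(V) = {C, D, F} ∉ τ ✗.
  V = {[E], [F]}: π^{-1}(V) = {E, F} ∈ τ ✓.
  V = {[C=D], [E], [F]}: π^{-1}(V) = {C, D, E, F} ∈ τ ✓.
  V = {[G]}: π^{-1}(V) = {G} ∉ τ ✗.
  V = {[C=D], [G]}: π^{-1}(V) = {C, D, G} ∉ τ ✗.
  V = {[E], [G]}: π^{-1}(V) = {E, G} ∉ τ ✗.
  V = {[C=D], [E], [G]}: π^{-1}(V) = {C, D, E, G} ∉ τ ✗.
  V = {[F], [G]}: π^{-1}(V) = {F, G} ∉ τ ✗.
  V = {[C=D], [F], [G]}: π^{-1}(V) = {C, D, F, G} ∉ τ ✗.
  V = {[E], [F], [G]}: π^{-1}(V) = {E, F, G} ∉ τ ✗.
  V = {[C=D], [E], [F], [G]}: π^{-1}(V) = {C, D, E, F, G} ∈ τ ✓.
Open sets in the quotient: τ_Q = {{}, {[E]}, {[E], [F]}, {[C=D], [E], [F]}, {[C=D], [E], [F], [G]}} (5 elements).


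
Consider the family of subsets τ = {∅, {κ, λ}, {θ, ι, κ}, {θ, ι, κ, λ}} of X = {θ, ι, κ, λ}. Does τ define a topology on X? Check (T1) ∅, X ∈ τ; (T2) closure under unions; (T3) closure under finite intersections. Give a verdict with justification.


τ is NOT a topology on X.

Axiom (T1): ∅ ∈ τ? Yes; X ∈ τ? Yes.
Axiom (T2/T3): check pairwise unions and intersections of members of τ.
Counterexample for (T3): {κ, λ} ∩ {θ, ι, κ} = {κ} ∉ τ. Therefore τ is NOT a topology.


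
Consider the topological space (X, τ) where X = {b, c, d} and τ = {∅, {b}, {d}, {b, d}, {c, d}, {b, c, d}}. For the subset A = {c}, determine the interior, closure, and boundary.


int(A) = ∅, cl(A) = {c}, ∂A = {c}.

Closed sets in (X, τ) are complements of opens:
  closed(X, τ) = {∅, {b}, {c}, {b, c}, {c, d}, {b, c, d}}.
int(A) = ⋃ {U ∈ τ : U ⊆ A}. Opens contained in A: ∅.
Taking the union of these: int(A) = ∅.
cl(A) = ⋂ {C closed : A ⊆ C}. Closed sets containing A: {c}, {b, c}, {c, d}, {b, c, d}.
Intersecting these: cl(A) = {c}.
∂A = cl(A) ∖ int(A) = {c} ∖ ∅ = {c}.


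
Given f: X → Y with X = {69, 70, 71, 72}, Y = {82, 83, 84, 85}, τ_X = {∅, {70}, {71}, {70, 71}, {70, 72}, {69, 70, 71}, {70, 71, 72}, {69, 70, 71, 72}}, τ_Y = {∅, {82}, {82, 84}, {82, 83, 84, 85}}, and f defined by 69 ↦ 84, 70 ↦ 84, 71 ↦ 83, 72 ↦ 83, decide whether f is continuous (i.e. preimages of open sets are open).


f is NOT continuous.

Compute f^{-1}(U) for each U ∈ τ_Y:
  U = ∅: f^{-1}(U) = ∅ ∈ τ_X ✓.
  U = {82}: f^{-1}(U) = ∅ ∈ τ_X ✓.
  U = {82, 84}: f^{-1}(U) = {69, 70} ∉ τ_X ✗.
  U = {82, 83, 84, 85}: f^{-1}(U) = {69, 70, 71, 72} ∈ τ_X ✓.
Found U = {82, 84} with f^{-1}(U) = {69, 70} not in τ_X. Therefore f is NOT continuous.


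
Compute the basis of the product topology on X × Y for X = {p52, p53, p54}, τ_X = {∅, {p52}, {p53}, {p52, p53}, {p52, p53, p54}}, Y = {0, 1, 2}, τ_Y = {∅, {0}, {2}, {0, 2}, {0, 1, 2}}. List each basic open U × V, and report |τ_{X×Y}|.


Basis B = {∅ × ∅, {p52} × {0}, {p52} × {2}, {p53} × {0}, {p53} × {2}, {p52} × {0, 2}, {p52, p53} × {0}, {p52, p53} × {2}, {p53} × {0, 2}, {p52} × {0, 1, 2}, {p52, p53, p54} × {0}, {p52, p53, p54} × {2}, {p53} × {0, 1, 2}, {p52, p53} × {0, 2}, {p52, p53} × {0, 1, 2}, {p52, p53, p54} × {0, 2}, {p52, p53, p54} × {0, 1, 2}}; |τ_{X×Y}| = 48.

Enumerate products U × V with U ∈ τ_X, V ∈ τ_Y (deduplicated):
  ∅ × ∅ = {} (∅)
  {p52} × {0} = {(p52,0)}
  {p52} × {2} = {(p52,2)}
  {p53} × {0} = {(p53,0)}
  {p53} × {2} = {(p53,2)}
  {p52} × {0, 2} = {(p52,0), (p52,2)}
  {p52, p53} × {0} = {(p52,0), (p53,0)}
  {p52, p53} × {2} = {(p52,2), (p53,2)}
  {p53} × {0, 2} = {(p53,0), (p53,2)}
  {p52} × {0, 1, 2} = {(p52,0), (p52,1), (p52,2)}
  {p52, p53, p54} × {0} = {(p52,0), (p53,0), (p54,0)}
  {p52, p53, p54} × {2} = {(p52,2), (p53,2), (p54,2)}
  {p53} × {0, 1, 2} = {(p53,0), (p53,1), (p53,2)}
  {p52, p53} × {0, 2} = {(p52,0), (p52,2), (p53,0), (p53,2)}
  {p52, p53} × {0, 1, 2} = {(p52,0), (p52,1), (p52,2), (p53,0), (p53,1), (p53,2)}
  {p52, p53, p54} × {0, 2} = {(p52,0), (p52,2), (p53,0), (p53,2), (p54,0), (p54,2)}
  {p52, p53, p54} × {0, 1, 2} = {(p52,0), (p52,1), (p52,2), (p53,0), (p53,1), (p53,2), (p54,0), (p54,1), (p54,2)}
These 17 distinct sets form the basis B.
Close under arbitrary unions to get τ_{X×Y}; counting gives |τ_{X×Y}| = 48.


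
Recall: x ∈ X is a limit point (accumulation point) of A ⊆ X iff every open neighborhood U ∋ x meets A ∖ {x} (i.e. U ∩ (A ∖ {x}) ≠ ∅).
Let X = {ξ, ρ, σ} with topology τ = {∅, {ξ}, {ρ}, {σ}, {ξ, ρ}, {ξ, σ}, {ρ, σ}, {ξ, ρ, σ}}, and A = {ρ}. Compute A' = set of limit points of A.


A' = ∅

For each x ∈ X, list the open sets U ∈ τ with x ∈ U, then check whether U ∩ (A ∖ {x}) ≠ ∅ for every such U.
  x = ξ: open {ξ} ∋ x has {ξ} ∩ (A ∖ {ξ}) = ∅, so x is NOT a limit point.
  x = ρ: open {ρ} ∋ x has {ρ} ∩ (A ∖ {ρ}) = ∅, so x is NOT a limit point.
  x = σ: open {σ} ∋ x has {σ} ∩ (A ∖ {σ}) = ∅, so x is NOT a limit point.
Collecting: A' = ∅.


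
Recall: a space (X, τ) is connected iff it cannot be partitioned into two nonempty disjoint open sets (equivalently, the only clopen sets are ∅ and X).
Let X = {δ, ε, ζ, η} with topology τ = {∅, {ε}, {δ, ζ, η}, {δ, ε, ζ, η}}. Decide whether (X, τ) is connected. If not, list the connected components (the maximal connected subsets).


(X, τ) is disconnected; components = [{ε}, {δ, ζ, η}].

Find clopen sets (U ∈ τ with X ∖ U ∈ τ):
  U = ∅, X ∖ U = {δ, ε, ζ, η} — both open, so U is clopen.
  U = {ε}, X ∖ U = {δ, ζ, η} — both open, so U is clopen.
  U = {δ, ζ, η}, X ∖ U = {ε} — both open, so U is clopen.
  U = {δ, ε, ζ, η}, X ∖ U = ∅ — both open, so U is clopen.
Nontrivial clopen(s) exist: e.g. {ε}. So (X, τ) is disconnected.
Compute connected components by grouping points that agree on all clopens:
  component: {ε}
  component: {δ, ζ, η}


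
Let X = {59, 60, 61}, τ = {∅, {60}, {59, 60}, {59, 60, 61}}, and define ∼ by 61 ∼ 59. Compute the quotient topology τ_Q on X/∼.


X/∼ = {[59=61], [60]}; |τ_Q| = 3.

Equivalence classes: [59=61], [60].
Quotient map π: X → X/∼ sends 59 ↦ [59=61], 60 ↦ [60], 61 ↦ [59=61].
For each subset V ⊆ X/∼, compute π^{-1}(V) ⊆ X and check whether π^{-1}(V) ∈ τ. V is open in τ_Q iff π^{-1}(V) ∈ τ.
  V = {}: π^{-1}(V) = ∅ ∈ τ ✓.
  V = {[59=61]}: π^{-1}(V) = {59, 61} ∉ τ ✗.
  V = {[60]}: π^{-1}(V) = {60} ∈ τ ✓.
  V = {[59=61], [60]}: π^{-1}(V) = {59, 60, 61} ∈ τ ✓.
Open sets in the quotient: τ_Q = {{}, {[60]}, {[59=61], [60]}} (3 elements).


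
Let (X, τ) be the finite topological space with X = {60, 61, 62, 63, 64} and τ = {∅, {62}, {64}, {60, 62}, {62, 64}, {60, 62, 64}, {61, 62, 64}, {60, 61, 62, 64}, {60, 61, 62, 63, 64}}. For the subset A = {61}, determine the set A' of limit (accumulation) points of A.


A' = {63}

For each x ∈ X, list the open sets U ∈ τ with x ∈ U, then check whether U ∩ (A ∖ {x}) ≠ ∅ for every such U.
  x = 60: open {60, 62} ∋ x has {60, 62} ∩ (A ∖ {60}) = ∅, so x is NOT a limit point.
  x = 61: open {61, 62, 64} ∋ x has {61, 62, 64} ∩ (A ∖ {61}) = ∅, so x is NOT a limit point.
  x = 62: open {62} ∋ x has {62} ∩ (A ∖ {62}) = ∅, so x is NOT a limit point.
  x = 63: opens ∋ x are {60, 61, 62, 63, 64}; each meets A ∖ {63}, so x IS a limit point.
  x = 64: open {64} ∋ x has {64} ∩ (A ∖ {64}) = ∅, so x is NOT a limit point.
Collecting: A' = {63}.


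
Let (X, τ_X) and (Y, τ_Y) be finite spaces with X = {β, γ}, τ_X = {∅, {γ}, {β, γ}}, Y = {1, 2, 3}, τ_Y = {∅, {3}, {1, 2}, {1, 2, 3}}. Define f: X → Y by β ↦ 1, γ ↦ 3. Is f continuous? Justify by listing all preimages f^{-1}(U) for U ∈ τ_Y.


f is NOT continuous.

Compute f^{-1}(U) for each U ∈ τ_Y:
  U = ∅: f^{-1}(U) = ∅ ∈ τ_X ✓.
  U = {3}: f^{-1}(U) = {γ} ∈ τ_X ✓.
  U = {1, 2}: f^{-1}(U) = {β} ∉ τ_X ✗.
  U = {1, 2, 3}: f^{-1}(U) = {β, γ} ∈ τ_X ✓.
Found U = {1, 2} with f^{-1}(U) = {β} not in τ_X. Therefore f is NOT continuous.


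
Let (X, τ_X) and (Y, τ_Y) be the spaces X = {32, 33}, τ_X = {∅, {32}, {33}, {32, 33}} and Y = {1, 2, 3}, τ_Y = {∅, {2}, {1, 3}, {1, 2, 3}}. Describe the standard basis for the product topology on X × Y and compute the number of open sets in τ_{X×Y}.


Basis B = {∅ × ∅, {32} × {2}, {33} × {2}, {32} × {1, 3}, {32, 33} × {2}, {33} × {1, 3}, {32} × {1, 2, 3}, {33} × {1, 2, 3}, {32, 33} × {1, 3}, {32, 33} × {1, 2, 3}}; |τ_{X×Y}| = 16.

Enumerate products U × V with U ∈ τ_X, V ∈ τ_Y (deduplicated):
  ∅ × ∅ = {} (∅)
  {32} × {2} = {(32,2)}
  {33} × {2} = {(33,2)}
  {32} × {1, 3} = {(32,1), (32,3)}
  {32, 33} × {2} = {(32,2), (33,2)}
  {33} × {1, 3} = {(33,1), (33,3)}
  {32} × {1, 2, 3} = {(32,1), (32,2), (32,3)}
  {33} × {1, 2, 3} = {(33,1), (33,2), (33,3)}
  {32, 33} × {1, 3} = {(32,1), (32,3), (33,1), (33,3)}
  {32, 33} × {1, 2, 3} = {(32,1), (32,2), (32,3), (33,1), (33,2), (33,3)}
These 10 distinct sets form the basis B.
Close under arbitrary unions to get τ_{X×Y}; counting gives |τ_{X×Y}| = 16.


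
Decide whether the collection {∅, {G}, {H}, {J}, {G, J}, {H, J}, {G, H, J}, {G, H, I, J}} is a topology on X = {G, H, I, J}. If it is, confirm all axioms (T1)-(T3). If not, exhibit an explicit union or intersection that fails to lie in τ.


τ is NOT a topology on X.

Axiom (T1): ∅ ∈ τ? Yes; X ∈ τ? Yes.
Axiom (T2/T3): check pairwise unions and intersections of members of τ.
Counterexample for (T2): {G} ∪ {H} = {G, H} ∉ τ. Therefore τ is NOT a topology.


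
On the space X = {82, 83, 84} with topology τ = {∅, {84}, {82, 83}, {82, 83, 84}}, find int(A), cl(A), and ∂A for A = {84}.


int(A) = {84}, cl(A) = {84}, ∂A = ∅.

Closed sets in (X, τ) are complements of opens:
  closed(X, τ) = {∅, {84}, {82, 83}, {82, 83, 84}}.
int(A) = ⋃ {U ∈ τ : U ⊆ A}. Opens contained in A: ∅, {84}.
Taking the union of these: int(A) = {84}.
cl(A) = ⋂ {C closed : A ⊆ C}. Closed sets containing A: {84}, {82, 83, 84}.
Intersecting these: cl(A) = {84}.
∂A = cl(A) ∖ int(A) = {84} ∖ {84} = ∅.


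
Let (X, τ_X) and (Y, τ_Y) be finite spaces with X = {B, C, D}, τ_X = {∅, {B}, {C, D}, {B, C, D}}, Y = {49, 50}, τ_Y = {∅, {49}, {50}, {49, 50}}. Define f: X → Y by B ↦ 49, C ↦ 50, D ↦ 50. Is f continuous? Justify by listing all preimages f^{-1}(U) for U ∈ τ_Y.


f IS continuous.

Compute f^{-1}(U) for each U ∈ τ_Y:
  U = ∅: f^{-1}(U) = ∅ ∈ τ_X ✓.
  U = {49}: f^{-1}(U) = {B} ∈ τ_X ✓.
  U = {50}: f^{-1}(U) = {C, D} ∈ τ_X ✓.
  U = {49, 50}: f^{-1}(U) = {B, C, D} ∈ τ_X ✓.
Every preimage lies in τ_X, so f IS continuous.


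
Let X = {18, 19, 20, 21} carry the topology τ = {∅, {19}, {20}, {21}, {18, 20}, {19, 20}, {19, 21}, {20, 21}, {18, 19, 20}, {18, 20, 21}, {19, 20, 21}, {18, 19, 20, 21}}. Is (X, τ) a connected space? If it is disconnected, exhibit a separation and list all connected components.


(X, τ) is disconnected; components = [{19}, {21}, {18, 20}].

Find clopen sets (U ∈ τ with X ∖ U ∈ τ):
  U = ∅, X ∖ U = {18, 19, 20, 21} — both open, so U is clopen.
  U = {19}, X ∖ U = {18, 20, 21} — both open, so U is clopen.
  U = {21}, X ∖ U = {18, 19, 20} — both open, so U is clopen.
  U = {18, 20}, X ∖ U = {19, 21} — both open, so U is clopen.
  U = {19, 21}, X ∖ U = {18, 20} — both open, so U is clopen.
  U = {18, 19, 20}, X ∖ U = {21} — both open, so U is clopen.
  U = {18, 20, 21}, X ∖ U = {19} — both open, so U is clopen.
  U = {18, 19, 20, 21}, X ∖ U = ∅ — both open, so U is clopen.
Nontrivial clopen(s) exist: e.g. {18, 20}. So (X, τ) is disconnected.
Compute connected components by grouping points that agree on all clopens:
  component: {19}
  component: {21}
  component: {18, 20}


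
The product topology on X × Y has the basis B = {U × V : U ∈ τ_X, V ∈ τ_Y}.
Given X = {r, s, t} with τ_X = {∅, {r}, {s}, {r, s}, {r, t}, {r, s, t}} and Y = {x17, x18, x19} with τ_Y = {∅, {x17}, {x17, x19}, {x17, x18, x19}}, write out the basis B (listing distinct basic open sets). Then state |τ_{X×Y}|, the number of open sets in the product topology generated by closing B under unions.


Basis B = {∅ × ∅, {r} × {x17}, {s} × {x17}, {r} × {x17, x19}, {r, s} × {x17}, {r, t} × {x17}, {s} × {x17, x19}, {r} × {x17, x18, x19}, {r, s, t} × {x17}, {s} × {x17, x18, x19}, {r, s} × {x17, x19}, {r, t} × {x17, x19}, {r, s} × {x17, x18, x19}, {r, t} × {x17, x18, x19}, {r, s, t} × {x17, x19}, {r, s, t} × {x17, x18, x19}}; |τ_{X×Y}| = 40.

Enumerate products U × V with U ∈ τ_X, V ∈ τ_Y (deduplicated):
  ∅ × ∅ = {} (∅)
  {r} × {x17} = {(r,x17)}
  {s} × {x17} = {(s,x17)}
  {r} × {x17, x19} = {(r,x17), (r,x19)}
  {r, s} × {x17} = {(r,x17), (s,x17)}
  {r, t} × {x17} = {(r,x17), (t,x17)}
  {s} × {x17, x19} = {(s,x17), (s,x19)}
  {r} × {x17, x18, x19} = {(r,x17), (r,x18), (r,x19)}
  {r, s, t} × {x17} = {(r,x17), (s,x17), (t,x17)}
  {s} × {x17, x18, x19} = {(s,x17), (s,x18), (s,x19)}
  {r, s} × {x17, x19} = {(r,x17), (r,x19), (s,x17), (s,x19)}
  {r, t} × {x17, x19} = {(r,x17), (r,x19), (t,x17), (t,x19)}
  {r, s} × {x17, x18, x19} = {(r,x17), (r,x18), (r,x19), (s,x17), (s,x18), (s,x19)}
  {r, t} × {x17, x18, x19} = {(r,x17), (r,x18), (r,x19), (t,x17), (t,x18), (t,x19)}
  {r, s, t} × {x17, x19} = {(r,x17), (r,x19), (s,x17), (s,x19), (t,x17), (t,x19)}
  {r, s, t} × {x17, x18, x19} = {(r,x17), (r,x18), (r,x19), (s,x17), (s,x18), (s,x19), (t,x17), (t,x18), (t,x19)}
These 16 distinct sets form the basis B.
Close under arbitrary unions to get τ_{X×Y}; counting gives |τ_{X×Y}| = 40.


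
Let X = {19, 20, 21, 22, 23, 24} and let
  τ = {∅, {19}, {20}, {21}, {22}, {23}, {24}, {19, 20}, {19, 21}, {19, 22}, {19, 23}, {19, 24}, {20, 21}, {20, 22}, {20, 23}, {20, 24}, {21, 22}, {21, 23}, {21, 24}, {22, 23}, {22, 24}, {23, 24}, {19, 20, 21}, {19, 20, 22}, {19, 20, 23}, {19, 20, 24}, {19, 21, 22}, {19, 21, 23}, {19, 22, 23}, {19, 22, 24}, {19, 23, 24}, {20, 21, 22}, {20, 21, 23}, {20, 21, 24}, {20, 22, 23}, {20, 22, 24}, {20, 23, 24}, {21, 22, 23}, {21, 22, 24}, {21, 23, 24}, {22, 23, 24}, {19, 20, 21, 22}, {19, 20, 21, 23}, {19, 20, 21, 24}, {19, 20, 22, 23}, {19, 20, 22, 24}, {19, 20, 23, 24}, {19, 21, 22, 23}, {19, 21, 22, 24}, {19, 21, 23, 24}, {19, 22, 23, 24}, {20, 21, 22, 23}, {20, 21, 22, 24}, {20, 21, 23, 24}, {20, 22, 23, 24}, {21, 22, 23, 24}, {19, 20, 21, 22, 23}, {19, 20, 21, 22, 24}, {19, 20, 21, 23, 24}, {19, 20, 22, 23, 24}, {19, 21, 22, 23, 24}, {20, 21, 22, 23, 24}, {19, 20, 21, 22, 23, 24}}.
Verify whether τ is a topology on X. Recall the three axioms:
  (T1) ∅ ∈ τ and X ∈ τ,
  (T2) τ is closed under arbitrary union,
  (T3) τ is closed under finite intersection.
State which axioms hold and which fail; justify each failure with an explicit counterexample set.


τ is NOT a topology on X.

Axiom (T1): ∅ ∈ τ? Yes; X ∈ τ? Yes.
Axiom (T2/T3): check pairwise unions and intersections of members of τ.
Counterexample for (T2): {19} ∪ {21, 24} = {19, 21, 24} ∉ τ. Therefore τ is NOT a topology.


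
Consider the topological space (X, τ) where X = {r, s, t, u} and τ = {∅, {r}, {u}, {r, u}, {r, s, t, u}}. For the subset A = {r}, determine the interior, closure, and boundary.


int(A) = {r}, cl(A) = {r, s, t}, ∂A = {s, t}.

Closed sets in (X, τ) are complements of opens:
  closed(X, τ) = {∅, {s, t}, {r, s, t}, {s, t, u}, {r, s, t, u}}.
int(A) = ⋃ {U ∈ τ : U ⊆ A}. Opens contained in A: ∅, {r}.
Taking the union of these: int(A) = {r}.
cl(A) = ⋂ {C closed : A ⊆ C}. Closed sets containing A: {r, s, t}, {r, s, t, u}.
Intersecting these: cl(A) = {r, s, t}.
∂A = cl(A) ∖ int(A) = {r, s, t} ∖ {r} = {s, t}.


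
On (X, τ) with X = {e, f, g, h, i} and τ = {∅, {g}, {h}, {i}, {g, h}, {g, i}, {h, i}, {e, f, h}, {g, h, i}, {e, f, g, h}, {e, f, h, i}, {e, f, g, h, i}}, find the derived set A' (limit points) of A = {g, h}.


A' = {e, f}

For each x ∈ X, list the open sets U ∈ τ with x ∈ U, then check whether U ∩ (A ∖ {x}) ≠ ∅ for every such U.
  x = e: opens ∋ x are {e, f, h}, {e, f, g, h}, {e, f, h, i}, {e, f, g, h, i}; each meets A ∖ {e}, so x IS a limit point.
  x = f: opens ∋ x are {e, f, h}, {e, f, g, h}, {e, f, h, i}, {e, f, g, h, i}; each meets A ∖ {f}, so x IS a limit point.
  x = g: open {g} ∋ x has {g} ∩ (A ∖ {g}) = ∅, so x is NOT a limit point.
  x = h: open {h} ∋ x has {h} ∩ (A ∖ {h}) = ∅, so x is NOT a limit point.
  x = i: open {i} ∋ x has {i} ∩ (A ∖ {i}) = ∅, so x is NOT a limit point.
Collecting: A' = {e, f}.


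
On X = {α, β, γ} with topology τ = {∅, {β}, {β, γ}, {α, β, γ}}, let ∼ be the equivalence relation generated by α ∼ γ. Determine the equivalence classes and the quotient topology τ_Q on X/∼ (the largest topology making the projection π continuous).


X/∼ = {[α=γ], [β]}; |τ_Q| = 3.

Equivalence classes: [α=γ], [β].
Quotient map π: X → X/∼ sends α ↦ [α=γ], β ↦ [β], γ ↦ [α=γ].
For each subset V ⊆ X/∼, compute π^{-1}(V) ⊆ X and check whether π^{-1}(V) ∈ τ. V is open in τ_Q iff π^{-1}(V) ∈ τ.
  V = {}: π^{-1}(V) = ∅ ∈ τ ✓.
  V = {[α=γ]}: π^{-1}(V) = {α, γ} ∉ τ ✗.
  V = {[β]}: π^{-1}(V) = {β} ∈ τ ✓.
  V = {[α=γ], [β]}: π^{-1}(V) = {α, β, γ} ∈ τ ✓.
Open sets in the quotient: τ_Q = {{}, {[β]}, {[α=γ], [β]}} (3 elements).


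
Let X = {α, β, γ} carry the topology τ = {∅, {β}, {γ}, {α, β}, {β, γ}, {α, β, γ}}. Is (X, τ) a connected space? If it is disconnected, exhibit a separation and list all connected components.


(X, τ) is disconnected; components = [{γ}, {α, β}].

Find clopen sets (U ∈ τ with X ∖ U ∈ τ):
  U = ∅, X ∖ U = {α, β, γ} — both open, so U is clopen.
  U = {γ}, X ∖ U = {α, β} — both open, so U is clopen.
  U = {α, β}, X ∖ U = {γ} — both open, so U is clopen.
  U = {α, β, γ}, X ∖ U = ∅ — both open, so U is clopen.
Nontrivial clopen(s) exist: e.g. {α, β}. So (X, τ) is disconnected.
Compute connected components by grouping points that agree on all clopens:
  component: {γ}
  component: {α, β}


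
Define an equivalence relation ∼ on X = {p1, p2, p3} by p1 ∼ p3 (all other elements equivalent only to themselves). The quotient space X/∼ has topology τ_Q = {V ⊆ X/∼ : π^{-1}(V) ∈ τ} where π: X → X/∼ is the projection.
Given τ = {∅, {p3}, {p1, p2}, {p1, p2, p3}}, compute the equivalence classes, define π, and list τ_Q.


X/∼ = {[p1=p3], [p2]}; |τ_Q| = 2.

Equivalence classes: [p1=p3], [p2].
Quotient map π: X → X/∼ sends p1 ↦ [p1=p3], p2 ↦ [p2], p3 ↦ [p1=p3].
For each subset V ⊆ X/∼, compute π^{-1}(V) ⊆ X and check whether π^{-1}(V) ∈ τ. V is open in τ_Q iff π^{-1}(V) ∈ τ.
  V = {}: π^{-1}(V) = ∅ ∈ τ ✓.
  V = {[p1=p3]}: π^{-1}(V) = {p1, p3} ∉ τ ✗.
  V = {[p2]}: π^{-1}(V) = {p2} ∉ τ ✗.
  V = {[p1=p3], [p2]}: π^{-1}(V) = {p1, p2, p3} ∈ τ ✓.
Open sets in the quotient: τ_Q = {{}, {[p1=p3], [p2]}} (2 elements).


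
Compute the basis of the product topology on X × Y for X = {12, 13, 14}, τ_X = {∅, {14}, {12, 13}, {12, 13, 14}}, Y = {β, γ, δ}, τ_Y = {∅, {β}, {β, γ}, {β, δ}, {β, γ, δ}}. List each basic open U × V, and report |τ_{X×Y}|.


Basis B = {∅ × ∅, {14} × {β}, {12, 13} × {β}, {14} × {β, γ}, {14} × {β, δ}, {12, 13, 14} × {β}, {14} × {β, γ, δ}, {12, 13} × {β, γ}, {12, 13} × {β, δ}, {12, 13} × {β, γ, δ}, {12, 13, 14} × {β, γ}, {12, 13, 14} × {β, δ}, {12, 13, 14} × {β, γ, δ}}; |τ_{X×Y}| = 25.

Enumerate products U × V with U ∈ τ_X, V ∈ τ_Y (deduplicated):
  ∅ × ∅ = {} (∅)
  {14} × {β} = {(14,β)}
  {12, 13} × {β} = {(12,β), (13,β)}
  {14} × {β, γ} = {(14,β), (14,γ)}
  {14} × {β, δ} = {(14,β), (14,δ)}
  {12, 13, 14} × {β} = {(12,β), (13,β), (14,β)}
  {14} × {β, γ, δ} = {(14,β), (14,γ), (14,δ)}
  {12, 13} × {β, γ} = {(12,β), (12,γ), (13,β), (13,γ)}
  {12, 13} × {β, δ} = {(12,β), (12,δ), (13,β), (13,δ)}
  {12, 13} × {β, γ, δ} = {(12,β), (12,γ), (12,δ), (13,β), (13,γ), (13,δ)}
  {12, 13, 14} × {β, γ} = {(12,β), (12,γ), (13,β), (13,γ), (14,β), (14,γ)}
  {12, 13, 14} × {β, δ} = {(12,β), (12,δ), (13,β), (13,δ), (14,β), (14,δ)}
  {12, 13, 14} × {β, γ, δ} = {(12,β), (12,γ), (12,δ), (13,β), (13,γ), (13,δ), (14,β), (14,γ), (14,δ)}
These 13 distinct sets form the basis B.
Close under arbitrary unions to get τ_{X×Y}; counting gives |τ_{X×Y}| = 25.


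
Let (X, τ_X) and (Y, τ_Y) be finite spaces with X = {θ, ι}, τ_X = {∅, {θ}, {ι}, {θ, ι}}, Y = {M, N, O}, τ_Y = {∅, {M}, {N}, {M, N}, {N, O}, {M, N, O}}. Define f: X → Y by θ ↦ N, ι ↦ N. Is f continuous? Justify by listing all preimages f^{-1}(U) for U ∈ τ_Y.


f IS continuous.

Compute f^{-1}(U) for each U ∈ τ_Y:
  U = ∅: f^{-1}(U) = ∅ ∈ τ_X ✓.
  U = {M}: f^{-1}(U) = ∅ ∈ τ_X ✓.
  U = {N}: f^{-1}(U) = {θ, ι} ∈ τ_X ✓.
  U = {M, N}: f^{-1}(U) = {θ, ι} ∈ τ_X ✓.
  U = {N, O}: f^{-1}(U) = {θ, ι} ∈ τ_X ✓.
  U = {M, N, O}: f^{-1}(U) = {θ, ι} ∈ τ_X ✓.
Every preimage lies in τ_X, so f IS continuous.


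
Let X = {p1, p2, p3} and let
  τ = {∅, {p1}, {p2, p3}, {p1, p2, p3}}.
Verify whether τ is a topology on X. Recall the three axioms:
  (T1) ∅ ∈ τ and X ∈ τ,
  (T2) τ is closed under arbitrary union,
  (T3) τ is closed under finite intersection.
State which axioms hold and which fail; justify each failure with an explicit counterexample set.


τ IS a topology on X.

Axiom (T1): ∅ ∈ τ? Yes; X ∈ τ? Yes.
Axiom (T2/T3): check pairwise unions and intersections of members of τ.
All pairwise intersections and unions checked — each lies in τ. Therefore τ satisfies (T1), (T2), (T3): it IS a topology on X.


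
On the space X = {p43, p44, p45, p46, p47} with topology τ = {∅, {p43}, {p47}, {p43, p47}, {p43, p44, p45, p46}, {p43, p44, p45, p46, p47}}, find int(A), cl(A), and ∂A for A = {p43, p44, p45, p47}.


int(A) = {p43, p47}, cl(A) = {p43, p44, p45, p46, p47}, ∂A = {p44, p45, p46}.

Closed sets in (X, τ) are complements of opens:
  closed(X, τ) = {∅, {p47}, {p44, p45, p46}, {p43, p44, p45, p46}, {p44, p45, p46, p47}, {p43, p44, p45, p46, p47}}.
int(A) = ⋃ {U ∈ τ : U ⊆ A}. Opens contained in A: ∅, {p43}, {p47}, {p43, p47}.
Taking the union of these: int(A) = {p43, p47}.
cl(A) = ⋂ {C closed : A ⊆ C}. Closed sets containing A: {p43, p44, p45, p46, p47}.
Intersecting these: cl(A) = {p43, p44, p45, p46, p47}.
∂A = cl(A) ∖ int(A) = {p43, p44, p45, p46, p47} ∖ {p43, p47} = {p44, p45, p46}.


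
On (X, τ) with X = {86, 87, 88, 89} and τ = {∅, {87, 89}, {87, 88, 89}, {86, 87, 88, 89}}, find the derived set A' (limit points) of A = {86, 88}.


A' = {86}

For each x ∈ X, list the open sets U ∈ τ with x ∈ U, then check whether U ∩ (A ∖ {x}) ≠ ∅ for every such U.
  x = 86: opens ∋ x are {86, 87, 88, 89}; each meets A ∖ {86}, so x IS a limit point.
  x = 87: open {87, 89} ∋ x has {87, 89} ∩ (A ∖ {87}) = ∅, so x is NOT a limit point.
  x = 88: open {87, 88, 89} ∋ x has {87, 88, 89} ∩ (A ∖ {88}) = ∅, so x is NOT a limit point.
  x = 89: open {87, 89} ∋ x has {87, 89} ∩ (A ∖ {89}) = ∅, so x is NOT a limit point.
Collecting: A' = {86}.
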